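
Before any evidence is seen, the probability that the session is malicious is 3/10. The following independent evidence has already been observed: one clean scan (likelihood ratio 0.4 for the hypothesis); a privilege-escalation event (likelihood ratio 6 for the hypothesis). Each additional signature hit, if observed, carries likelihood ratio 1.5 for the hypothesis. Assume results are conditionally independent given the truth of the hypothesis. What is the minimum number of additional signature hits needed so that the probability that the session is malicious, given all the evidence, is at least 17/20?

Prior odds = 0.3/0.7 = 3/7.
Combined Bayes factor of the evidence already in hand = 0.4 × 6 = 2.4.
Odds after that evidence = (3/7) × 2.4 = 36/35.
Target odds = 0.85/0.15 = 17/3.
Need 1.5ⁿ ≥ 17/3 ÷ (36/35) = 595/108.
1.5⁴ = 5.0625 falls short of 595/108 but 1.5⁵ = 7.59375 reaches it, so n = 5.

5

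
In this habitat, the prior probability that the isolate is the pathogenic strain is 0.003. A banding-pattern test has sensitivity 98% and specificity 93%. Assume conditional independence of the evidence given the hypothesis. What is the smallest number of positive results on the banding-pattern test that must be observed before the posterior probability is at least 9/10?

Prior odds: 0.003 ÷ 0.997 = 3/997.
False-positive rate = 1 − 0.93 = 0.07; likelihood ratio of a positive = 0.98/0.07 = 14.
Target odds: 0.9 ÷ 0.1 = 9.
Need (3/997) × 14ⁿ ≥ 9, i.e. 14ⁿ ≥ 2991.
14³ = 2744 falls short of 2991 but 14⁴ = 38416 reaches it, so n = 4.

4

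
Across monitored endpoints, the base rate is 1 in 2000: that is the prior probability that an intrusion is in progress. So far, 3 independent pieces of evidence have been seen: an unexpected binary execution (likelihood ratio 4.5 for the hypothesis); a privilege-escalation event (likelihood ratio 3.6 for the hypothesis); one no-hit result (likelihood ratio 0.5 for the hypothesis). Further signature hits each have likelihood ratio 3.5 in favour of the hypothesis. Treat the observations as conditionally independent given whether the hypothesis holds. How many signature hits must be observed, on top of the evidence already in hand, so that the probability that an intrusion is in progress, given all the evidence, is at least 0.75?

Prior odds = 0.0005/0.9995 = 1/1999.
Combined Bayes factor of the evidence already in hand = 4.5 × 3.6 × 0.5 = 8.1.
Odds after that evidence = (1/1999) × 8.1 = 81/19990.
Target odds = 0.75/0.25 = 3.
Need 3.5ⁿ ≥ 3 ÷ (81/19990) = 19990/27.
3.5⁵ = 525.21875 falls short of 19990/27 but 3.5⁶ = 1838.265625 reaches it, so n = 6.

6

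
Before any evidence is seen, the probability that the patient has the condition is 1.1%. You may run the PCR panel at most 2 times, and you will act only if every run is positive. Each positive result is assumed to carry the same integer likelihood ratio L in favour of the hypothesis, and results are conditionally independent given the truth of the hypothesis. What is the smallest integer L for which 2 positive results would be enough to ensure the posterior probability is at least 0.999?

300

Prior odds = 0.011/0.989 = 11/989.
Target odds = 0.999/0.001 = 999.
Need L² ≥ 999 ÷ (11/989) = 988011/11.
299² = 89401 < 988011/11 ≤ 90000 = 300², so L = 300.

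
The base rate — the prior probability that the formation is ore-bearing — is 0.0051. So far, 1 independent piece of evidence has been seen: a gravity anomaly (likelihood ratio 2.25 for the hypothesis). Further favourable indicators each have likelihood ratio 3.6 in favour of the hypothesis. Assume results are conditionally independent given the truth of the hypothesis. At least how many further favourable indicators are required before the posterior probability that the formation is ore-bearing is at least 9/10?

Prior odds = 0.0051/0.9949 = 51/9949.
Bayes factor of the evidence already in hand = 2.25.
Odds after that evidence = (51/9949) × 2.25 = 459/39796.
Target odds = 0.9/0.1 = 9.
Need 3.6ⁿ ≥ 9 ÷ (459/39796) = 39796/51.
3.6⁵ = 604.66176 falls short of 39796/51 but 3.6⁶ = 34012224/15625 reaches it, so n = 6.

6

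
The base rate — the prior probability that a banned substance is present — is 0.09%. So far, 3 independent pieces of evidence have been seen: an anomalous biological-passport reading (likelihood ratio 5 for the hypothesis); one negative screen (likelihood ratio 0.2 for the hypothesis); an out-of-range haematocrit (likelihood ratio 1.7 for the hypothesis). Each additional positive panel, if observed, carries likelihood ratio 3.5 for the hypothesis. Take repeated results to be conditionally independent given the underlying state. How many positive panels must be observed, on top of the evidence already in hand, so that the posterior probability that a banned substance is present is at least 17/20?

7

Prior odds = 0.0009/0.9991 = 9/9991.
Combined Bayes factor of the evidence already in hand = 5 × 0.2 × 1.7 = 1.7.
Odds after that evidence = (9/9991) × 1.7 = 153/99910.
Target odds = 0.85/0.15 = 17/3.
Need 3.5ⁿ ≥ 17/3 ÷ (153/99910) = 99910/27.
3.5⁶ = 1838.265625 falls short of 99910/27 but 3.5⁷ = 823543/128 reaches it, so n = 7.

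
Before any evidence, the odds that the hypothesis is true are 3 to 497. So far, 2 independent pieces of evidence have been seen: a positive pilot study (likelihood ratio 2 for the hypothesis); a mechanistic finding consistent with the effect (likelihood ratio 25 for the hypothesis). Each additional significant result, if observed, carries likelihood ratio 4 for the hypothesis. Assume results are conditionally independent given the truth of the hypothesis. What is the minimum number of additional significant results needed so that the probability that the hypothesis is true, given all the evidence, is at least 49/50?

4

Prior odds = 3/497.
Combined Bayes factor of the evidence already in hand = 2 × 25 = 50.
Odds after that evidence = (3/497) × 50 = 150/497.
Target odds = 0.98/0.02 = 49.
Need 4ⁿ ≥ 49 ÷ (150/497) = 24353/150.
4³ = 64 falls short of 24353/150 but 4⁴ = 256 reaches it, so n = 4.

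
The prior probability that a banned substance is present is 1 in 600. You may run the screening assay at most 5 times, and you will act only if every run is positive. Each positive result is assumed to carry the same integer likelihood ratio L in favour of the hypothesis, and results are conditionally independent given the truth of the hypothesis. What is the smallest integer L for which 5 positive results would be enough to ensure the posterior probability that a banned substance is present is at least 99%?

10

Prior odds = (1/600)/(599/600) = 1/599.
Target odds = 0.99/0.01 = 99.
Need L⁵ ≥ 99 ÷ (1/599) = 59301.
9⁵ = 59049 < 59301 ≤ 100000 = 10⁵, so L = 10.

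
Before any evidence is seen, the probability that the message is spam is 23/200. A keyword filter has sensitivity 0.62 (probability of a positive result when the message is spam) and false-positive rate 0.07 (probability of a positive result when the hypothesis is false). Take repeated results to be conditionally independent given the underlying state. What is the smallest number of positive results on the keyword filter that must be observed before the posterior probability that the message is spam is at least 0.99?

Prior odds: 0.115 ÷ 0.885 = 23/177.
Likelihood ratio of a positive result = 0.62/0.07 = 62/7.
Target odds: 0.99 ÷ 0.01 = 99.
Require (62/7)ⁿ ≥ 99 ÷ (23/177) = 17523/23.
(62/7)³ = 238328/343 falls short of 17523/23 but (62/7)⁴ = 14776336/2401 reaches it, so n = 4.

4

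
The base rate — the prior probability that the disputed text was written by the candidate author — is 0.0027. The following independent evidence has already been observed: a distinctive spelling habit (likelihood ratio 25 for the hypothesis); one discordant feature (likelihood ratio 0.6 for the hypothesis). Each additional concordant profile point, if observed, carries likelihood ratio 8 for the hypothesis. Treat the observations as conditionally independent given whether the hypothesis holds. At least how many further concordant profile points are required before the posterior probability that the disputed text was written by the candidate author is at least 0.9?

3

Prior odds = 0.0027/0.9973 = 27/9973.
Combined Bayes factor of the evidence already in hand = 25 × 0.6 = 15.
Odds after that evidence = (27/9973) × 15 = 405/9973.
Target odds = 0.9/0.1 = 9.
Need 8ⁿ ≥ 9 ÷ (405/9973) = 9973/45.
8² = 64 falls short of 9973/45 but 8³ = 512 reaches it, so n = 3.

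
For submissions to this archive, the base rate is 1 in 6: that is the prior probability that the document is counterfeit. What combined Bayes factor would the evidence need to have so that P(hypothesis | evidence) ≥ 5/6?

25

Prior odds = (1/6)/(5/6) = 0.2.
Target odds = (5/6)/(1/6) = 5.
Required Bayes factor = 5 ÷ 0.2 = 25.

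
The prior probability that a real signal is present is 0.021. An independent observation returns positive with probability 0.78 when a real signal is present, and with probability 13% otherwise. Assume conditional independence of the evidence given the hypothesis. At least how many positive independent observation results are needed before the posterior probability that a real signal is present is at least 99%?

5

Prior odds: 0.021 ÷ 0.979 = 21/979.
Likelihood ratio of a positive result = 0.78/0.13 = 6.
Target odds: 0.99 ÷ 0.01 = 99.
Need (21/979) × 6ⁿ ≥ 99, i.e. 6ⁿ ≥ 32307/7.
6⁴ = 1296 falls short of 32307/7 but 6⁵ = 7776 reaches it, so n = 5.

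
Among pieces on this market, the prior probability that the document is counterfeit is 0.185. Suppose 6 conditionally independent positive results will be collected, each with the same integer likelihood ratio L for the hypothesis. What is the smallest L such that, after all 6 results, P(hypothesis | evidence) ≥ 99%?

3

Prior odds = 0.185/0.815 = 37/163.
Target odds = 0.99/0.01 = 99.
Need L⁶ ≥ 99 ÷ (37/163) = 16137/37.
2⁶ = 64 < 16137/37 ≤ 729 = 3⁶, so L = 3.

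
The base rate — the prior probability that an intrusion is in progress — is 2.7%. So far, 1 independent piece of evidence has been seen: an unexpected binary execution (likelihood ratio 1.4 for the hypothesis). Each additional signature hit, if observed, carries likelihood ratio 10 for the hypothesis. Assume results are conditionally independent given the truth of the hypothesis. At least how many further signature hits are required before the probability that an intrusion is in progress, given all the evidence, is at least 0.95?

3

Prior odds = 0.027/0.973 = 27/973.
Bayes factor of the evidence already in hand = 1.4.
Odds after that evidence = (27/973) × 1.4 = 27/695.
Target odds = 0.95/0.05 = 19.
Need 10ⁿ ≥ 19 ÷ (27/695) = 13205/27.
10² = 100 falls short of 13205/27 but 10³ = 1000 reaches it, so n = 3.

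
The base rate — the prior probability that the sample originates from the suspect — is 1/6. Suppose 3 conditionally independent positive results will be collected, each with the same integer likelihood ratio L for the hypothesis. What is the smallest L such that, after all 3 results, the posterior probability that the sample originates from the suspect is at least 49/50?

Prior odds = (1/6)/(5/6) = 0.2.
Target odds = 0.98/0.02 = 49.
Need L³ ≥ 49 ÷ 0.2 = 245.
6³ = 216 < 245 ≤ 343 = 7³, so L = 7.

7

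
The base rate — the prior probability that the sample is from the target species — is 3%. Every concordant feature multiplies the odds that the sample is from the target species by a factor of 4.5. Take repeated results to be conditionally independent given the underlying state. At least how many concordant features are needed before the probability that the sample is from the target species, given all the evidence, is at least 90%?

4

Prior odds = 0.03/0.97 = 3/97.
Likelihood ratio per concordant feature = 4.5.
Target posterior odds = 0.9/0.1 = 9.
Require 4.5ⁿ ≥ 9 ÷ (3/97) = 291.
4.5³ = 91.125 falls short of 291 but 4.5⁴ = 410.0625 reaches it, so n = 4.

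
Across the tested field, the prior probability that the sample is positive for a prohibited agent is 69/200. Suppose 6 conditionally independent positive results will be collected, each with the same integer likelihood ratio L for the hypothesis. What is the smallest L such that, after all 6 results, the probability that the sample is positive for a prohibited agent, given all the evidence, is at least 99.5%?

3

Prior odds = 0.345/0.655 = 69/131.
Target odds = 0.995/0.005 = 199.
Need L⁶ ≥ 199 ÷ (69/131) = 26069/69.
2⁶ = 64 < 26069/69 ≤ 729 = 3⁶, so L = 3.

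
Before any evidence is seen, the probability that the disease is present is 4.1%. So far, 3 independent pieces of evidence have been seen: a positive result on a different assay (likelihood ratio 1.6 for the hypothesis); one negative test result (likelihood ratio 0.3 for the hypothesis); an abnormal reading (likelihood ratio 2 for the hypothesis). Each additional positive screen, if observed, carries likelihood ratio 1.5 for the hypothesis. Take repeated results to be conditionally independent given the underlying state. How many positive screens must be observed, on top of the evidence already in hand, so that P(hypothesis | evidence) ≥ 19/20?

16

Prior odds = 0.041/0.959 = 41/959.
Combined Bayes factor of the evidence already in hand = 1.6 × 0.3 × 2 = 0.96.
Odds after that evidence = (41/959) × 0.96 = 984/23975.
Target odds = 0.95/0.05 = 19.
Need 1.5ⁿ ≥ 19 ÷ (984/23975) = 455525/984.
1.5¹⁵ = 14348907/32768 falls short of 455525/984 but 1.5¹⁶ = 43046721/65536 reaches it, so n = 16.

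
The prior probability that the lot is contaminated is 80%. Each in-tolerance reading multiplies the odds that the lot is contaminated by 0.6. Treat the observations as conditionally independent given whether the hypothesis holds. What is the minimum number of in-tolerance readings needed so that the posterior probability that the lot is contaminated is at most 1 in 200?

Prior odds = 0.8/0.2 = 4.
Likelihood ratio per in-tolerance reading = 0.6.
Target posterior odds = 0.005/0.995 = 1/199.
Require 0.6ⁿ ≤ 1/199 ÷ 4 = 1/796.
0.6¹³ ≈0.00130607 is still above 1/796 but 0.6¹⁴ ≈0.000783642 is at or below it, so n = 14.

14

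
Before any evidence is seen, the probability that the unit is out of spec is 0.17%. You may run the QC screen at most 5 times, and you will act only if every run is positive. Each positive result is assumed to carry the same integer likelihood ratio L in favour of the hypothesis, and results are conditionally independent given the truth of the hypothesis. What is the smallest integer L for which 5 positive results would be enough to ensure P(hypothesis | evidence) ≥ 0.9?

6

Prior odds = 0.0017/0.9983 = 17/9983.
Target odds = 0.9/0.1 = 9.
Need L⁵ ≥ 9 ÷ (17/9983) = 89847/17.
5⁵ = 3125 < 89847/17 ≤ 7776 = 6⁵, so L = 6.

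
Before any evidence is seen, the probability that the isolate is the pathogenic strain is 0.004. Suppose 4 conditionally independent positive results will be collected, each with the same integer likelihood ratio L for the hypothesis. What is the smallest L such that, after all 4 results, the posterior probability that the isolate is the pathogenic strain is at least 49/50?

Prior odds = 0.004/0.996 = 1/249.
Target odds = 0.98/0.02 = 49.
Need L⁴ ≥ 49 ÷ (1/249) = 12201.
10⁴ = 10000 < 12201 ≤ 14641 = 11⁴, so L = 11.

11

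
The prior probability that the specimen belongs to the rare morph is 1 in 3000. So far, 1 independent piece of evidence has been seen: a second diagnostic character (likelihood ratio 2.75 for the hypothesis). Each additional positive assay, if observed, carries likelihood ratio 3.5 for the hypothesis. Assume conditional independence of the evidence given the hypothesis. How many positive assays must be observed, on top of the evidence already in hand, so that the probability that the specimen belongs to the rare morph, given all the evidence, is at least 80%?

7

Prior odds = (1/3000)/(2999/3000) = 1/2999.
Bayes factor of the evidence already in hand = 2.75.
Odds after that evidence = (1/2999) × 2.75 = 11/11996.
Target odds = 0.8/0.2 = 4.
Need 3.5ⁿ ≥ 4 ÷ (11/11996) = 47984/11.
3.5⁶ = 1838.265625 falls short of 47984/11 but 3.5⁷ = 823543/128 reaches it, so n = 7.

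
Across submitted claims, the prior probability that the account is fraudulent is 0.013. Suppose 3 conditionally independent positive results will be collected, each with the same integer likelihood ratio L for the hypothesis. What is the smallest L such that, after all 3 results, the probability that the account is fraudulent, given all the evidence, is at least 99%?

Prior odds = 0.013/0.987 = 13/987.
Target odds = 0.99/0.01 = 99.
Need L³ ≥ 99 ÷ (13/987) = 97713/13.
19³ = 6859 < 97713/13 ≤ 8000 = 20³, so L = 20.

20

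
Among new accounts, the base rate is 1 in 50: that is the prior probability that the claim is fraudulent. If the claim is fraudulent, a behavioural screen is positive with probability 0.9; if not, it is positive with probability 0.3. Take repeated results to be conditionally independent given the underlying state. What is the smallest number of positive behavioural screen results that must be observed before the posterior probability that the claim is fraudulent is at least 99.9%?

Prior odds: 0.02 ÷ 0.98 = 1/49.
Likelihood ratio of a positive = 0.9/0.3 = 3.
Target posterior odds = 0.999/0.001 = 999.
Require 3ⁿ ≥ 999 ÷ (1/49) = 48951.
3⁹ = 19683 falls short of 48951 but 3¹⁰ = 59049 reaches it, so n = 10.

10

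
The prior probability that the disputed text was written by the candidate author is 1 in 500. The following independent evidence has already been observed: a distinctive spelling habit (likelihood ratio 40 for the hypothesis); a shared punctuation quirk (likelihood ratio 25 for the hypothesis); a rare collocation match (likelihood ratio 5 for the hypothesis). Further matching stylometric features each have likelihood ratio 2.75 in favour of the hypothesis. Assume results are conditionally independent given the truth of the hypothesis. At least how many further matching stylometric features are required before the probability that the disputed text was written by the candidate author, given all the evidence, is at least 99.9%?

Prior odds = 0.002/0.998 = 1/499.
Combined Bayes factor of the evidence already in hand = 40 × 25 × 5 = 5000.
Odds after that evidence = (1/499) × 5000 = 5000/499.
Target odds = 0.999/0.001 = 999.
Need 2.75ⁿ ≥ 999 ÷ (5000/499) = 99.7002.
2.75⁴ = 57.19140625 falls short of 99.7002 but 2.75⁵ = 161051/1024 reaches it, so n = 5.

5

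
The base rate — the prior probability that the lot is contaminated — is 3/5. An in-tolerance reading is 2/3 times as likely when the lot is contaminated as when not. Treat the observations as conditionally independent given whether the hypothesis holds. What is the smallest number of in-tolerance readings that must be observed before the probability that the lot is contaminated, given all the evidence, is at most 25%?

4

Prior odds: 0.6 ÷ 0.4 = 1.5.
Likelihood ratio per in-tolerance reading = 2/3.
Target odds: 0.25 ÷ 0.75 = 1/3.
Require (2/3)ⁿ ≤ 1/3 ÷ 1.5 = 2/9.
(2/3)³ = 8/27 is still above 2/9 but (2/3)⁴ = 16/81 is at or below it, so n = 4.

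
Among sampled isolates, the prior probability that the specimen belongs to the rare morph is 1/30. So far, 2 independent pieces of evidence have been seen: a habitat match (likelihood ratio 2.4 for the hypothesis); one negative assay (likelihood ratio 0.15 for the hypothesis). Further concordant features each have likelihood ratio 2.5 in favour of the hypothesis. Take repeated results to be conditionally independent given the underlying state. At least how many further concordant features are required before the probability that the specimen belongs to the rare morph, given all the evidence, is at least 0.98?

10

Prior odds = (1/30)/(29/30) = 1/29.
Combined Bayes factor of the evidence already in hand = 2.4 × 0.15 = 0.36.
Odds after that evidence = (1/29) × 0.36 = 9/725.
Target odds = 0.98/0.02 = 49.
Need 2.5ⁿ ≥ 49 ÷ (9/725) = 35525/9.
2.5⁹ = 1953125/512 falls short of 35525/9 but 2.5¹⁰ = 9765625/1024 reaches it, so n = 10.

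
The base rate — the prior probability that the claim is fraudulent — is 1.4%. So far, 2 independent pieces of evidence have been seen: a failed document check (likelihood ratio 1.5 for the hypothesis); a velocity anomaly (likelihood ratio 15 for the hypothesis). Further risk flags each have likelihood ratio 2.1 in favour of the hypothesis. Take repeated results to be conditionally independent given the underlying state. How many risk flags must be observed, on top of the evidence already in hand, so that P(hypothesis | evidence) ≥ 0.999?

11

Prior odds = 0.014/0.986 = 7/493.
Combined Bayes factor of the evidence already in hand = 1.5 × 15 = 22.5.
Odds after that evidence = (7/493) × 22.5 = 315/986.
Target odds = 0.999/0.001 = 999.
Need 2.1ⁿ ≥ 999 ÷ (315/986) = 109446/35.
2.1¹⁰ ≈1667.99 falls short of 109446/35 but 2.1¹¹ ≈3502.78 reaches it, so n = 11.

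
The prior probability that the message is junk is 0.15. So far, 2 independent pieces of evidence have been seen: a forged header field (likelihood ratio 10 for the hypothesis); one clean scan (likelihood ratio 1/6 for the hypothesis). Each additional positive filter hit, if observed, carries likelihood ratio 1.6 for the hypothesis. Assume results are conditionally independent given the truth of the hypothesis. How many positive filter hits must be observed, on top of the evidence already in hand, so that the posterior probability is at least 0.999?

18

Prior odds = 0.15/0.85 = 3/17.
Combined Bayes factor of the evidence already in hand = 10 × (1/6) = 5/3.
Odds after that evidence = (3/17) × 5/3 = 5/17.
Target odds = 0.999/0.001 = 999.
Need 1.6ⁿ ≥ 999 ÷ (5/17) = 3396.6.
1.6¹⁷ ≈2951.48 falls short of 3396.6 but 1.6¹⁸ ≈4722.37 reaches it, so n = 18.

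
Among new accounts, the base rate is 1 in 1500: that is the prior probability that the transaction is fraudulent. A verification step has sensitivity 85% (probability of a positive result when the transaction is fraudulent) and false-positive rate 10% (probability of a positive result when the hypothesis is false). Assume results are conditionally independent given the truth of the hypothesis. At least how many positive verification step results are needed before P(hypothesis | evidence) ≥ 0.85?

Prior odds: (1/1500) ÷ (1499/1500) = 1/1499.
Likelihood ratio of a positive result = 0.85/0.1 = 8.5.
Target odds: 0.85 ÷ 0.15 = 17/3.
Require 8.5ⁿ ≥ 17/3 ÷ (1/1499) = 25483/3.
8.5⁴ = 5220.0625 falls short of 25483/3 but 8.5⁵ = 44370.53125 reaches it, so n = 5.

5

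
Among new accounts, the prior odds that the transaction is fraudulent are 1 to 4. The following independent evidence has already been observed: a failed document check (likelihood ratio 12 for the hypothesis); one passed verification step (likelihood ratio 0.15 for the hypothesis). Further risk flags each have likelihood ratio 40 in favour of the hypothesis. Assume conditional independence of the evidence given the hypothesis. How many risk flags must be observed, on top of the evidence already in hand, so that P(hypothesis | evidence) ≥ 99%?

2

Prior odds = 0.25.
Combined Bayes factor of the evidence already in hand = 12 × 0.15 = 1.8.
Odds after that evidence = 0.25 × 1.8 = 0.45.
Target odds = 0.99/0.01 = 99.
Need 40ⁿ ≥ 99 ÷ 0.45 = 220.
40¹ = 40 falls short of 220 but 40² = 1600 reaches it, so n = 2.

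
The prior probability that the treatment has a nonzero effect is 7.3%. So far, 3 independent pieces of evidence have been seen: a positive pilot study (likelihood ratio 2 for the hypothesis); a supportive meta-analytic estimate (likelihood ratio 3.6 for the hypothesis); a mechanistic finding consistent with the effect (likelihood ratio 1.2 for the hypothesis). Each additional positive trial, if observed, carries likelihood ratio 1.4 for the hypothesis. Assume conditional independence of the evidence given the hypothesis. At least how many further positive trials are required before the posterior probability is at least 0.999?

Prior odds = 0.073/0.927 = 73/927.
Combined Bayes factor of the evidence already in hand = 2 × 3.6 × 1.2 = 8.64.
Odds after that evidence = (73/927) × 8.64 = 1752/2575.
Target odds = 0.999/0.001 = 999.
Need 1.4ⁿ ≥ 999 ÷ (1752/2575) = 857475/584.
1.4²¹ ≈1171.36 falls short of 857475/584 but 1.4²² ≈1639.9 reaches it, so n = 22.

22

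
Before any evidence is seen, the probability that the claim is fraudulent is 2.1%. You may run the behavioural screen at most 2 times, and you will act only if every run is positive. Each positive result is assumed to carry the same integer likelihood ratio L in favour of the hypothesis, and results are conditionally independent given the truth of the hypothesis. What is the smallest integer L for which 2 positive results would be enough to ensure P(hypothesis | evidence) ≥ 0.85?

17

Prior odds = 0.021/0.979 = 21/979.
Target odds = 0.85/0.15 = 17/3.
Need L² ≥ 17/3 ÷ (21/979) = 16643/63.
16² = 256 < 16643/63 ≤ 289 = 17², so L = 17.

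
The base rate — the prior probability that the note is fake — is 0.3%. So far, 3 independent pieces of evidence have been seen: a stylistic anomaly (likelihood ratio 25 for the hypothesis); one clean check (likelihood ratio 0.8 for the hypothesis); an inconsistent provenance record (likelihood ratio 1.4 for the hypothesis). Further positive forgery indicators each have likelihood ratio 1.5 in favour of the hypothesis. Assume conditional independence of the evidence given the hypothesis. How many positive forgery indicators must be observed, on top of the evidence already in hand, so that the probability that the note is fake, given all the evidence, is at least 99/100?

Prior odds = 0.003/0.997 = 3/997.
Combined Bayes factor of the evidence already in hand = 25 × 0.8 × 1.4 = 28.
Odds after that evidence = (3/997) × 28 = 84/997.
Target odds = 0.99/0.01 = 99.
Need 1.5ⁿ ≥ 99 ÷ (84/997) = 32901/28.
1.5¹⁷ = 129140163/131072 falls short of 32901/28 but 1.5¹⁸ = 387420489/262144 reaches it, so n = 18.

18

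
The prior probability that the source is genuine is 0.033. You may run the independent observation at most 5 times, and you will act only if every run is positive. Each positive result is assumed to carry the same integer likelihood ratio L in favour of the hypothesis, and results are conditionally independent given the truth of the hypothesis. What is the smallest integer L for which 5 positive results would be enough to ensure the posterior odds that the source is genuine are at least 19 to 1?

Prior odds = 0.033/0.967 = 33/967.
Target odds = 19.
Need L⁵ ≥ 19 ÷ (33/967) = 18373/33.
3⁵ = 243 < 18373/33 ≤ 1024 = 4⁵, so L = 4.

4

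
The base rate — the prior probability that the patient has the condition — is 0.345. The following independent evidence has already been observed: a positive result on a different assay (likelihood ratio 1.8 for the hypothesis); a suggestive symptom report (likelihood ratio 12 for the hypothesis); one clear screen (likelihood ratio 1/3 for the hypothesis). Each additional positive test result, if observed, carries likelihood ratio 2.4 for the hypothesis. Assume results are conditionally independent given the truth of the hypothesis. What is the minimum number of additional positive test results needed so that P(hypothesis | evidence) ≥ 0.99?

Prior odds = 0.345/0.655 = 69/131.
Combined Bayes factor of the evidence already in hand = 1.8 × 12 × (1/3) = 7.2.
Odds after that evidence = (69/131) × 7.2 = 2484/655.
Target odds = 0.99/0.01 = 99.
Need 2.4ⁿ ≥ 99 ÷ (2484/655) = 7205/276.
2.4³ = 13.824 falls short of 7205/276 but 2.4⁴ = 33.1776 reaches it, so n = 4.

4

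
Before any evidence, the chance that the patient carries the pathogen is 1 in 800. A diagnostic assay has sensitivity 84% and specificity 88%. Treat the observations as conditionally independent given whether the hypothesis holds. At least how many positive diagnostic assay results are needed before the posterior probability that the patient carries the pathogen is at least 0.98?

Prior odds: 0.00125 ÷ 0.99875 = 1/799.
False-positive rate = 1 − 0.88 = 0.12; likelihood ratio of a positive = 0.84/0.12 = 7.
Target posterior odds = 0.98/0.02 = 49.
Require 7ⁿ ≥ 49 ÷ (1/799) = 39151.
7⁵ = 16807 falls short of 39151 but 7⁶ = 117649 reaches it, so n = 6.

6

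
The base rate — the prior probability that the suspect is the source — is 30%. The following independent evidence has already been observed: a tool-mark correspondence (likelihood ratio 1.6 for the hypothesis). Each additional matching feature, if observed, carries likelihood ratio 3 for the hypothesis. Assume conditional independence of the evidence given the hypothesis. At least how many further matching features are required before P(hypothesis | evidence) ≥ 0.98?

Prior odds = 0.3/0.7 = 3/7.
Bayes factor of the evidence already in hand = 1.6.
Odds after that evidence = (3/7) × 1.6 = 24/35.
Target odds = 0.98/0.02 = 49.
Need 3ⁿ ≥ 49 ÷ (24/35) = 1715/24.
3³ = 27 falls short of 1715/24 but 3⁴ = 81 reaches it, so n = 4.

4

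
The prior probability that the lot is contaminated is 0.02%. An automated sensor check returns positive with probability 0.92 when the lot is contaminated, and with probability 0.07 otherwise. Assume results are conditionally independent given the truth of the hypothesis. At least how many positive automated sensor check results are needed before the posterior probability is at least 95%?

Prior odds = 0.0002/0.9998 = 1/4999.
Likelihood ratio of a positive result = 0.92/0.07 = 92/7.
Target posterior odds = 0.95/0.05 = 19.
Need (1/4999) × (92/7)ⁿ ≥ 19, i.e. (92/7)ⁿ ≥ 94981.
(92/7)⁴ = 71639296/2401 falls short of 94981 but (92/7)⁵ ≈392147 reaches it, so n = 5.

5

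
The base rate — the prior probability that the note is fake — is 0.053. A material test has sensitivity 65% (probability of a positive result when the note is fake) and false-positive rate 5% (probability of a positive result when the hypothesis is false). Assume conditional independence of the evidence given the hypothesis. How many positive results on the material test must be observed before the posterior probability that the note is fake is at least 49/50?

3

Prior odds: 0.053 ÷ 0.947 = 53/947.
Likelihood ratio of a positive result = 0.65/0.05 = 13.
Target odds: 0.98 ÷ 0.02 = 49.
Need (53/947) × 13ⁿ ≥ 49, i.e. 13ⁿ ≥ 46403/53.
13² = 169 falls short of 46403/53 but 13³ = 2197 reaches it, so n = 3.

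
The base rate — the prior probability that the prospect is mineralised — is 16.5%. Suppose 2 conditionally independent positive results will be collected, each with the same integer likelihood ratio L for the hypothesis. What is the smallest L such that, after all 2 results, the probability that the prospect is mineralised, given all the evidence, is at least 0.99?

Prior odds = 0.165/0.835 = 33/167.
Target odds = 0.99/0.01 = 99.
Need L² ≥ 99 ÷ (33/167) = 501.
22² = 484 < 501 ≤ 529 = 23², so L = 23.

23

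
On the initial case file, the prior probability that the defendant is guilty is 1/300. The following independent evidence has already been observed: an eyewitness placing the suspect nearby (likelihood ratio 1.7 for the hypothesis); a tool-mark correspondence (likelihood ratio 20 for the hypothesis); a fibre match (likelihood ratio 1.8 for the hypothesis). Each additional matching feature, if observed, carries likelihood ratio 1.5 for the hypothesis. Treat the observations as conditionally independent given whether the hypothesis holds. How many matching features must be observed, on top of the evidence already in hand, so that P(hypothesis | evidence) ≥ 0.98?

14

Prior odds = (1/300)/(299/300) = 1/299.
Combined Bayes factor of the evidence already in hand = 1.7 × 20 × 1.8 = 61.2.
Odds after that evidence = (1/299) × 61.2 = 306/1495.
Target odds = 0.98/0.02 = 49.
Need 1.5ⁿ ≥ 49 ÷ (306/1495) = 73255/306.
1.5¹³ = 1594323/8192 falls short of 73255/306 but 1.5¹⁴ = 4782969/16384 reaches it, so n = 14.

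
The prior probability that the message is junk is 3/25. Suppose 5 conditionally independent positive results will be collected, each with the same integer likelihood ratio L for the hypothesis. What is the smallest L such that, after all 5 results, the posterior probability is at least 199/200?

Prior odds = 0.12/0.88 = 3/22.
Target odds = 0.995/0.005 = 199.
Need L⁵ ≥ 199 ÷ (3/22) = 4378/3.
4⁵ = 1024 < 4378/3 ≤ 3125 = 5⁵, so L = 5.

5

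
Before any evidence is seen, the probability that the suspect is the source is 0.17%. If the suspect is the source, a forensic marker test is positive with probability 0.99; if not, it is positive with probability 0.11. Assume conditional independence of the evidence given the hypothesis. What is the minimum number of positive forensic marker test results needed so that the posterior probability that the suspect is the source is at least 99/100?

Prior odds: 0.0017 ÷ 0.9983 = 17/9983.
Likelihood ratio of a positive = 0.99/0.11 = 9.
Target posterior odds = 0.99/0.01 = 99.
Need (17/9983) × 9ⁿ ≥ 99, i.e. 9ⁿ ≥ 988317/17.
9⁴ = 6561 falls short of 988317/17 but 9⁵ = 59049 reaches it, so n = 5.

5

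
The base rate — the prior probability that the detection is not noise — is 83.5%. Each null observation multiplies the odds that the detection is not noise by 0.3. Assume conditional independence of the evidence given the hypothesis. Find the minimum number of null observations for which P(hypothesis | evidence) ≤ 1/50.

5

Prior odds: 0.835 ÷ 0.165 = 167/33.
Likelihood ratio per null observation = 0.3.
Target odds: 0.02 ÷ 0.98 = 1/49.
Need (167/33) × 0.3ⁿ ≤ 1/49, i.e. 0.3ⁿ ≤ 33/8183.
0.3⁴ = 0.0081 is still above 33/8183 but 0.3⁵ = 243/100000 is at or below it, so n = 5.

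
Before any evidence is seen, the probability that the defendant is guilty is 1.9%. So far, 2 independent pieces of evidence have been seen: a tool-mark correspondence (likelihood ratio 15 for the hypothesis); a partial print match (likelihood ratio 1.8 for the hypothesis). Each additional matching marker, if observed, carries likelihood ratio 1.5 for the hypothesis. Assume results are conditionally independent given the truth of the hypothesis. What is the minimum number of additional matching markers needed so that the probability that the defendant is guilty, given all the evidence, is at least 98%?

12

Prior odds = 0.019/0.981 = 19/981.
Combined Bayes factor of the evidence already in hand = 15 × 1.8 = 27.
Odds after that evidence = (19/981) × 27 = 57/109.
Target odds = 0.98/0.02 = 49.
Need 1.5ⁿ ≥ 49 ÷ (57/109) = 5341/57.
1.5¹¹ = 177147/2048 falls short of 5341/57 but 1.5¹² = 531441/4096 reaches it, so n = 12.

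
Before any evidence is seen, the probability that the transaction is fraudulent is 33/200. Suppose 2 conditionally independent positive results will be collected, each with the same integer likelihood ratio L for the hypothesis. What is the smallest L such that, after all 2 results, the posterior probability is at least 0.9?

Prior odds = 0.165/0.835 = 33/167.
Target odds = 0.9/0.1 = 9.
Need L² ≥ 9 ÷ (33/167) = 501/11.
6² = 36 < 501/11 ≤ 49 = 7², so L = 7.

7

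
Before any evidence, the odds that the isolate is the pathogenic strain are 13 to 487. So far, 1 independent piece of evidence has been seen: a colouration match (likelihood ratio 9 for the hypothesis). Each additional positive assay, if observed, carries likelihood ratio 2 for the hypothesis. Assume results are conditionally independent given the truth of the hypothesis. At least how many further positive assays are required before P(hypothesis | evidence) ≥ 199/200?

Prior odds = 13/487.
Bayes factor of the evidence already in hand = 9.
Odds after that evidence = (13/487) × 9 = 117/487.
Target odds = 0.995/0.005 = 199.
Need 2ⁿ ≥ 199 ÷ (117/487) = 96913/117.
2⁹ = 512 falls short of 96913/117 but 2¹⁰ = 1024 reaches it, so n = 10.

10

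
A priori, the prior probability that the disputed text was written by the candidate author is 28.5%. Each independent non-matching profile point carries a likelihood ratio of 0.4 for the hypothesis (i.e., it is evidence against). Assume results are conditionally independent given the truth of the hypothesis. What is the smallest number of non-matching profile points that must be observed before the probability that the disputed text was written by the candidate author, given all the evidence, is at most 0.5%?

5

Prior odds: 0.285 ÷ 0.715 = 57/143.
Likelihood ratio per non-matching profile point = 0.4.
Target odds: 0.005 ÷ 0.995 = 1/199.
Need (57/143) × 0.4ⁿ ≤ 1/199, i.e. 0.4ⁿ ≤ 143/11343.
0.4⁴ = 0.0256 is still above 143/11343 but 0.4⁵ = 0.01024 is at or below it, so n = 5.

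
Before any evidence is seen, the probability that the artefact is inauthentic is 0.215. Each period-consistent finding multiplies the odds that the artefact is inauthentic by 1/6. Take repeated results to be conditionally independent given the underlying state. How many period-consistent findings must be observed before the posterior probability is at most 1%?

Prior odds = 0.215/0.785 = 43/157.
Likelihood ratio per period-consistent finding = 1/6.
Target odds: 0.01 ÷ 0.99 = 1/99.
Need (43/157) × (1/6)ⁿ ≤ 1/99, i.e. (1/6)ⁿ ≤ 157/4257.
(1/6)¹ = 1/6 is still above 157/4257 but (1/6)² = 1/36 is at or below it, so n = 2.

2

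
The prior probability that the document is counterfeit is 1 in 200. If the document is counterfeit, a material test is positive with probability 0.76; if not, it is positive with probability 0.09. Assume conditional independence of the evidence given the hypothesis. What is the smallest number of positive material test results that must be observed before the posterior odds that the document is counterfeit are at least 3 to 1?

3

Prior odds: 0.005 ÷ 0.995 = 1/199.
Likelihood ratio of a positive = 0.76/0.09 = 76/9.
Target odds = 3.
Require (76/9)ⁿ ≥ 3 ÷ (1/199) = 597.
(76/9)² = 5776/81 falls short of 597 but (76/9)³ = 438976/729 reaches it, so n = 3.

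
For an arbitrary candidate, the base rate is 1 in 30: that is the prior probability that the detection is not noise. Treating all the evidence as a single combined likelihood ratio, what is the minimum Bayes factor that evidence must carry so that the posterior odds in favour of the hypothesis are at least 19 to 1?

Prior odds = (1/30)/(29/30) = 1/29.
Target odds = 19.
Required Bayes factor = 19 ÷ (1/29) = 551.

551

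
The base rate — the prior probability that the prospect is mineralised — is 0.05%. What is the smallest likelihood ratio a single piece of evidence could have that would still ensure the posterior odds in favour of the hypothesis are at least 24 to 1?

Prior odds = 0.0005/0.9995 = 1/1999.
Target odds = 24.
Required Bayes factor = 24 ÷ (1/1999) = 47976.

47976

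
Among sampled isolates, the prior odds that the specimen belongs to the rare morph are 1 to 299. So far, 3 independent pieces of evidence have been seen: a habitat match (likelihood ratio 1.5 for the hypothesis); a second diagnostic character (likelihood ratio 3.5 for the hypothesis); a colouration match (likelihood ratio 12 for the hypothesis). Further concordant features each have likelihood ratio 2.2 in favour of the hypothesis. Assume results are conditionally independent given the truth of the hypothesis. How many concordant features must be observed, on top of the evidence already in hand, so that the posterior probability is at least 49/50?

Prior odds = 1/299.
Combined Bayes factor of the evidence already in hand = 1.5 × 3.5 × 12 = 63.
Odds after that evidence = (1/299) × 63 = 63/299.
Target odds = 0.98/0.02 = 49.
Need 2.2ⁿ ≥ 49 ÷ (63/299) = 2093/9.
2.2⁶ = 1771561/15625 falls short of 2093/9 but 2.2⁷ = 19487171/78125 reaches it, so n = 7.

7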